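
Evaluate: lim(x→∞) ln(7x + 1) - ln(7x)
This is an ∞-∞ indeterminate form.

Combine fractions or rationalize to convert ∞-∞ to 0/0 form:
  lim(x→∞) ln(7x + 1) - ln(7x) = 0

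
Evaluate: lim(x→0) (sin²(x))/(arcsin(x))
This is a 0/0 indeterminate form.

Apply L'Hôpital's rule: differentiate numerator and denominator separately.
  f(x) = sin(x)^2   ⇒   f'(x) = 2·sin(x)·cos(x)
  g(x) = asin(x)   ⇒   g'(x) = 1/sqrt(1 - x^2)
  lim(x→0) f'(x)/g'(x) = lim(x→0) (2·sin(x)·cos(x))/(1/sqrt(1 - x^2))
  = 0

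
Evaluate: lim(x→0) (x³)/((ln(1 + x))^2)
This is a 0/0 indeterminate form.

Apply L'Hôpital's rule: differentiate numerator and denominator separately.
  f(x) = x^3   ⇒   f'(x) = 3·x^2
  g(x) = ln(x + 1)^2   ⇒   g'(x) = 2·ln(x + 1)/(x + 1)
  lim(x→0) f'(x)/g'(x) = lim(x→0) (3·x^2)/(2·ln(x + 1)/(x + 1))
  = 0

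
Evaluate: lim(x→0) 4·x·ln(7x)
This is a 0·∞ indeterminate form.

Rewrite 0·∞ as a quotient (0/0 or ∞/∞ form), then apply L'Hôpital's rule:
  lim(x→0) 4·x·ln(7x) = 0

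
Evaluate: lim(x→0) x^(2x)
This is an exponential indeterminate form.

For exponential indeterminate forms, take the natural log:
  Let L = lim(x→0) x^(2x)
  Then ln(L) = lim(x→0) [exponent × ln(base)]
  Evaluate using L'Hôpital or standard limits, then exponentiate.
  L = 1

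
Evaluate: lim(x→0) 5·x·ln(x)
This is a 0·∞ indeterminate form.

Rewrite 0·∞ as a quotient (0/0 or ∞/∞ form), then apply L'Hôpital's rule:
  lim(x→0) 5·x·ln(x) = 0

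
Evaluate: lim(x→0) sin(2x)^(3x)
This is an exponential indeterminate form.

For exponential indeterminate forms, take the natural log:
  Let L = lim(x→0) sin(2x)^(3x)
  Then ln(L) = lim(x→0) [exponent × ln(base)]
  Evaluate using L'Hôpital or standard limits, then exponentiate.
  L = 1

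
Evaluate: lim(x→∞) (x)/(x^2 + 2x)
This is an ∞/∞ indeterminate form.

Apply L'Hôpital's rule: differentiate numerator and denominator separately.
  f(x) = x   ⇒   f'(x) = 1
  g(x) = x^2 + 2·x   ⇒   g'(x) = 2·x + 2
  lim(x→∞) f'(x)/g'(x) = lim(x→∞) (1)/(2·x + 2)
  = 0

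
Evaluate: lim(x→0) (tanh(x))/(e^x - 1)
This is a 0/0 indeterminate form.

Apply L'Hôpital's rule: differentiate numerator and denominator separately.
  f(x) = tanh(x)   ⇒   f'(x) = 1 - tanh(x)^2
  g(x) = e^(x) - 1   ⇒   g'(x) = e^(x)
  lim(x→0) f'(x)/g'(x) = lim(x→0) (1 - tanh(x)^2)/(e^(x))
  = 1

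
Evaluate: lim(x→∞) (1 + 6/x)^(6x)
This is an exponential indeterminate form.

For exponential indeterminate forms, take the natural log:
  Let L = lim(x→∞) (1 + 6/x)^(6x)
  Then ln(L) = lim(x→∞) [exponent × ln(base)]
  Evaluate using L'Hôpital or standard limits, then exponentiate.
  L = e^(36)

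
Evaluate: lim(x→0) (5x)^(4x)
This is an exponential indeterminate form.

For exponential indeterminate forms, take the natural log:
  Let L = lim(x→0) (5x)^(4x)
  Then ln(L) = lim(x→0) [exponent × ln(base)]
  Evaluate using L'Hôpital or standard limits, then exponentiate.
  L = 1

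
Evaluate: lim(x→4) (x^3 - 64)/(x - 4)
This is a standard limit.

Factor or rationalize the expression:
  lim(x→4) (x^3 - 64)/(x - 4) = 48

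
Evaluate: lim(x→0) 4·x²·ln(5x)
This is a 0·∞ indeterminate form.

Rewrite 0·∞ as a quotient (0/0 or ∞/∞ form), then apply L'Hôpital's rule:
  lim(x→0) 4·x²·ln(5x) = 0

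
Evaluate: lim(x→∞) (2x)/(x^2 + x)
This is an ∞/∞ indeterminate form.

Apply L'Hôpital's rule: differentiate numerator and denominator separately.
  f(x) = 2·x   ⇒   f'(x) = 2
  g(x) = x^2 + x   ⇒   g'(x) = 2·x + 1
  lim(x→∞) f'(x)/g'(x) = lim(x→∞) (2)/(2·x + 1)
  = 0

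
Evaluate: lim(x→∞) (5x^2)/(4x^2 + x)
This is an ∞/∞ indeterminate form.

Apply L'Hôpital's rule: differentiate numerator and denominator separately.
  f(x) = 5·x^2   ⇒   f'(x) = 10·x
  g(x) = 4·x^2 + x   ⇒   g'(x) = 8·x + 1
  lim(x→∞) f'(x)/g'(x) = lim(x→∞) (10·x)/(8·x + 1)
  = 5/4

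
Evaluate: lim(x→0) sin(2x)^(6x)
This is an exponential indeterminate form.

For exponential indeterminate forms, take the natural log:
  Let L = lim(x→0) sin(2x)^(6x)
  Then ln(L) = lim(x→0) [exponent × ln(base)]
  Evaluate using L'Hôpital or standard limits, then exponentiate.
  L = 1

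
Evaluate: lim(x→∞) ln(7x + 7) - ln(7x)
This is an ∞-∞ indeterminate form.

Combine fractions or rationalize to convert ∞-∞ to 0/0 form:
  lim(x→∞) ln(7x + 7) - ln(7x) = 0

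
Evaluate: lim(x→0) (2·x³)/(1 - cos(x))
This is a 0/0 indeterminate form.

Apply L'Hôpital's rule: differentiate numerator and denominator separately.
  f(x) = 2·x^3   ⇒   f'(x) = 6·x^2
  g(x) = 1 - cos(x)   ⇒   g'(x) = sin(x)
  lim(x→0) f'(x)/g'(x) = lim(x→0) (6·x^2)/(sin(x))
  = 0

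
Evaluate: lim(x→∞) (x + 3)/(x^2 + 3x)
This is an ∞/∞ indeterminate form.

Apply L'Hôpital's rule: differentiate numerator and denominator separately.
  f(x) = x + 3   ⇒   f'(x) = 1
  g(x) = x^2 + 3·x   ⇒   g'(x) = 2·x + 3
  lim(x→∞) f'(x)/g'(x) = lim(x→∞) (1)/(2·x + 3)
  = 0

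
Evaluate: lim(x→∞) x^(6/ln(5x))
This is an exponential indeterminate form.

For exponential indeterminate forms, take the natural log:
  Let L = lim(x→∞) x^(6/ln(5x))
  Then ln(L) = lim(x→∞) [exponent × ln(base)]
  Evaluate using L'Hôpital or standard limits, then exponentiate.
  L = e^(6)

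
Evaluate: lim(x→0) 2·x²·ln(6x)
This is a 0·∞ indeterminate form.

Rewrite 0·∞ as a quotient (0/0 or ∞/∞ form), then apply L'Hôpital's rule:
  lim(x→0) 2·x²·ln(6x) = 0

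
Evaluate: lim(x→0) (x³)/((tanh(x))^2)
This is a 0/0 indeterminate form.

Apply L'Hôpital's rule: differentiate numerator and denominator separately.
  f(x) = x^3   ⇒   f'(x) = 3·x^2
  g(x) = tanh(x)^2   ⇒   g'(x) = (2 - 2·tanh(x)^2)·tanh(x)
  lim(x→0) f'(x)/g'(x) = lim(x→0) (3·x^2)/((2 - 2·tanh(x)^2)·tanh(x))
  = 0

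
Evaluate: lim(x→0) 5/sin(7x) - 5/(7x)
This is an ∞-∞ indeterminate form.

Combine fractions or rationalize to convert ∞-∞ to 0/0 form:
  lim(x→0) 5/sin(7x) - 5/(7x) = 0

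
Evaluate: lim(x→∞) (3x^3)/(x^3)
This is an ∞/∞ indeterminate form.

Apply L'Hôpital's rule: differentiate numerator and denominator separately.
  f(x) = 3·x^3   ⇒   f'(x) = 9·x^2
  g(x) = x^3   ⇒   g'(x) = 3·x^2
  lim(x→∞) f'(x)/g'(x) = lim(x→∞) (9·x^2)/(3·x^2)
  = 3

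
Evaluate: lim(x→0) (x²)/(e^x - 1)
This is a 0/0 indeterminate form.

Apply L'Hôpital's rule: differentiate numerator and denominator separately.
  f(x) = x^2   ⇒   f'(x) = 2·x
  g(x) = e^(x) - 1   ⇒   g'(x) = e^(x)
  lim(x→0) f'(x)/g'(x) = lim(x→0) (2·x)/(e^(x))
  = 0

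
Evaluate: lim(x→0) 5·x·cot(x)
This is a 0·∞ indeterminate form.

Rewrite 0·∞ as a quotient (0/0 or ∞/∞ form), then apply L'Hôpital's rule:
  lim(x→0) 5·x·cot(x) = 5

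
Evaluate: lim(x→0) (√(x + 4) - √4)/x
This is a standard limit.

Factor or rationalize the expression:
  lim(x→0) (√(x + 4) - √4)/x = 1/4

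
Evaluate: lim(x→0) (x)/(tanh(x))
This is a 0/0 indeterminate form.

Apply L'Hôpital's rule: differentiate numerator and denominator separately.
  f(x) = x   ⇒   f'(x) = 1
  g(x) = tanh(x)   ⇒   g'(x) = 1 - tanh(x)^2
  lim(x→0) f'(x)/g'(x) = lim(x→0) (1)/(1 - tanh(x)^2)
  = 1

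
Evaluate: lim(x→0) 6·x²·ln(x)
This is a 0·∞ indeterminate form.

Rewrite 0·∞ as a quotient (0/0 or ∞/∞ form), then apply L'Hôpital's rule:
  lim(x→0) 6·x²·ln(x) = 0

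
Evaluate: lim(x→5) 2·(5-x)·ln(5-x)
This is a 0·∞ indeterminate form.

Rewrite 0·∞ as a quotient (0/0 or ∞/∞ form), then apply L'Hôpital's rule:
  lim(x→5) 2·(5-x)·ln(5-x) = 0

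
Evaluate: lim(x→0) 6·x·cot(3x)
This is a 0·∞ indeterminate form.

Rewrite 0·∞ as a quotient (0/0 or ∞/∞ form), then apply L'Hôpital's rule:
  lim(x→0) 6·x·cot(3x) = 2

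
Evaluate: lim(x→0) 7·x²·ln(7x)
This is a 0·∞ indeterminate form.

Rewrite 0·∞ as a quotient (0/0 or ∞/∞ form), then apply L'Hôpital's rule:
  lim(x→0) 7·x²·ln(7x) = 0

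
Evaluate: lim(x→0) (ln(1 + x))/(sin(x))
This is a 0/0 indeterminate form.

Apply L'Hôpital's rule: differentiate numerator and denominator separately.
  f(x) = ln(x + 1)   ⇒   f'(x) = 1/(x + 1)
  g(x) = sin(x)   ⇒   g'(x) = cos(x)
  lim(x→0) f'(x)/g'(x) = lim(x→0) (1/(x + 1))/(cos(x))
  = 1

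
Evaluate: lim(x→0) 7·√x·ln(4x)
This is a 0·∞ indeterminate form.

Rewrite 0·∞ as a quotient (0/0 or ∞/∞ form), then apply L'Hôpital's rule:
  lim(x→0) 7·√x·ln(4x) = 0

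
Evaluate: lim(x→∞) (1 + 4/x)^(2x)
This is an exponential indeterminate form.

For exponential indeterminate forms, take the natural log:
  Let L = lim(x→∞) (1 + 4/x)^(2x)
  Then ln(L) = lim(x→∞) [exponent × ln(base)]
  Evaluate using L'Hôpital or standard limits, then exponentiate.
  L = e^(8)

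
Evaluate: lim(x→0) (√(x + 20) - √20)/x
This is a standard limit.

Factor or rationalize the expression:
  lim(x→0) (√(x + 20) - √20)/x = sqrt(5)/20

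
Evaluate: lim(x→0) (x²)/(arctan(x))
This is a 0/0 indeterminate form.

Apply L'Hôpital's rule: differentiate numerator and denominator separately.
  f(x) = x^2   ⇒   f'(x) = 2·x
  g(x) = atan(x)   ⇒   g'(x) = 1/(x^2 + 1)
  lim(x→0) f'(x)/g'(x) = lim(x→0) (2·x)/(1/(x^2 + 1))
  = 0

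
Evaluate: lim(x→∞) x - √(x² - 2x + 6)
This is an ∞-∞ indeterminate form.

Combine fractions or rationalize to convert ∞-∞ to 0/0 form:
  lim(x→∞) x - √(x² - 2x + 6) = 1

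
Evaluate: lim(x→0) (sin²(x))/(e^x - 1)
This is a 0/0 indeterminate form.

Apply L'Hôpital's rule: differentiate numerator and denominator separately.
  f(x) = sin(x)^2   ⇒   f'(x) = 2·sin(x)·cos(x)
  g(x) = e^(x) - 1   ⇒   g'(x) = e^(x)
  lim(x→0) f'(x)/g'(x) = lim(x→0) (2·sin(x)·cos(x))/(e^(x))
  = 0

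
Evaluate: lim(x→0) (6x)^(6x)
This is an exponential indeterminate form.

For exponential indeterminate forms, take the natural log:
  Let L = lim(x→0) (6x)^(6x)
  Then ln(L) = lim(x→0) [exponent × ln(base)]
  Evaluate using L'Hôpital or standard limits, then exponentiate.
  L = 1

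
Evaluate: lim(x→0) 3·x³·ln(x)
This is a 0·∞ indeterminate form.

Rewrite 0·∞ as a quotient (0/0 or ∞/∞ form), then apply L'Hôpital's rule:
  lim(x→0) 3·x³·ln(x) = 0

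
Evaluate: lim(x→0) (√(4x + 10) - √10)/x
This is a standard limit.

Factor or rationalize the expression:
  lim(x→0) (√(4x + 10) - √10)/x = sqrt(10)/5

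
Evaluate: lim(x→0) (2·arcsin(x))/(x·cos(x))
This is a 0/0 indeterminate form.

Apply L'Hôpital's rule: differentiate numerator and denominator separately.
  f(x) = 2·asin(x)   ⇒   f'(x) = 2/sqrt(1 - x^2)
  g(x) = x·cos(x)   ⇒   g'(x) = -x·sin(x) + cos(x)
  lim(x→0) f'(x)/g'(x) = lim(x→0) (2/sqrt(1 - x^2))/(-x·sin(x) + cos(x))
  = 2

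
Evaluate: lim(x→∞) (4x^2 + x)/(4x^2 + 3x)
This is an ∞/∞ indeterminate form.

Apply L'Hôpital's rule: differentiate numerator and denominator separately.
  f(x) = 4·x^2 + x   ⇒   f'(x) = 8·x + 1
  g(x) = 4·x^2 + 3·x   ⇒   g'(x) = 8·x + 3
  lim(x→∞) f'(x)/g'(x) = lim(x→∞) (8·x + 1)/(8·x + 3)
  = 1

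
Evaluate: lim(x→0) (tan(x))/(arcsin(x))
This is a 0/0 indeterminate form.

Apply L'Hôpital's rule: differentiate numerator and denominator separately.
  f(x) = tan(x)   ⇒   f'(x) = tan(x)^2 + 1
  g(x) = asin(x)   ⇒   g'(x) = 1/sqrt(1 - x^2)
  lim(x→0) f'(x)/g'(x) = lim(x→0) (tan(x)^2 + 1)/(1/sqrt(1 - x^2))
  = 1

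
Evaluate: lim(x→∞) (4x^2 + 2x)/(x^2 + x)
This is an ∞/∞ indeterminate form.

Apply L'Hôpital's rule: differentiate numerator and denominator separately.
  f(x) = 4·x^2 + 2·x   ⇒   f'(x) = 8·x + 2
  g(x) = x^2 + x   ⇒   g'(x) = 2·x + 1
  lim(x→∞) f'(x)/g'(x) = lim(x→∞) (8·x + 2)/(2·x + 1)
  = 4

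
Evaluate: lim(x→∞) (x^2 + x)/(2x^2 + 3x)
This is an ∞/∞ indeterminate form.

Apply L'Hôpital's rule: differentiate numerator and denominator separately.
  f(x) = x^2 + x   ⇒   f'(x) = 2·x + 1
  g(x) = 2·x^2 + 3·x   ⇒   g'(x) = 4·x + 3
  lim(x→∞) f'(x)/g'(x) = lim(x→∞) (2·x + 1)/(4·x + 3)
  = 1/2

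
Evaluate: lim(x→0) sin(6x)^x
This is an exponential indeterminate form.

For exponential indeterminate forms, take the natural log:
  Let L = lim(x→0) sin(6x)^x
  Then ln(L) = lim(x→0) [exponent × ln(base)]
  Evaluate using L'Hôpital or standard limits, then exponentiate.
  L = 1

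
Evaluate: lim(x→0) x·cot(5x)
This is a 0·∞ indeterminate form.

Rewrite 0·∞ as a quotient (0/0 or ∞/∞ form), then apply L'Hôpital's rule:
  lim(x→0) x·cot(5x) = 1/5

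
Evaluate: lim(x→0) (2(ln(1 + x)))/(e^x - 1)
This is a 0/0 indeterminate form.

Apply L'Hôpital's rule: differentiate numerator and denominator separately.
  f(x) = 2·ln(x + 1)   ⇒   f'(x) = 2/(x + 1)
  g(x) = e^(x) - 1   ⇒   g'(x) = e^(x)
  lim(x→0) f'(x)/g'(x) = lim(x→0) (2/(x + 1))/(e^(x))
  = 2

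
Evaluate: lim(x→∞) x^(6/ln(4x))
This is an exponential indeterminate form.

For exponential indeterminate forms, take the natural log:
  Let L = lim(x→∞) x^(6/ln(4x))
  Then ln(L) = lim(x→∞) [exponent × ln(base)]
  Evaluate using L'Hôpital or standard limits, then exponentiate.
  L = e^(6)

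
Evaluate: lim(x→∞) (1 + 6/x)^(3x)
This is an exponential indeterminate form.

For exponential indeterminate forms, take the natural log:
  Let L = lim(x→∞) (1 + 6/x)^(3x)
  Then ln(L) = lim(x→∞) [exponent × ln(base)]
  Evaluate using L'Hôpital or standard limits, then exponentiate.
  L = e^(18)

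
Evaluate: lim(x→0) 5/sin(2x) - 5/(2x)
This is an ∞-∞ indeterminate form.

Combine fractions or rationalize to convert ∞-∞ to 0/0 form:
  lim(x→0) 5/sin(2x) - 5/(2x) = 0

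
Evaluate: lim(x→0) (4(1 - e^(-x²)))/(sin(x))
This is a 0/0 indeterminate form.

Apply L'Hôpital's rule: differentiate numerator and denominator separately.
  f(x) = 4 - 4·e^(-x^2)   ⇒   f'(x) = 8·x·e^(-x^2)
  g(x) = sin(x)   ⇒   g'(x) = cos(x)
  lim(x→0) f'(x)/g'(x) = lim(x→0) (8·x·e^(-x^2))/(cos(x))
  = 0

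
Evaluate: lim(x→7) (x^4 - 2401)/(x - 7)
This is a standard limit.

Factor or rationalize the expression:
  lim(x→7) (x^4 - 2401)/(x - 7) = 1372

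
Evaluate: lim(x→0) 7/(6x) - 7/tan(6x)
This is an ∞-∞ indeterminate form.

Combine fractions or rationalize to convert ∞-∞ to 0/0 form:
  lim(x→0) 7/(6x) - 7/tan(6x) = 0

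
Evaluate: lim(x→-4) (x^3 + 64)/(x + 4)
This is a standard limit.

Factor or rationalize the expression:
  lim(x→-4) (x^3 + 64)/(x + 4) = 48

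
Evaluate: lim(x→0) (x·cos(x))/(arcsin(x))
This is a 0/0 indeterminate form.

Apply L'Hôpital's rule: differentiate numerator and denominator separately.
  f(x) = x·cos(x)   ⇒   f'(x) = -x·sin(x) + cos(x)
  g(x) = asin(x)   ⇒   g'(x) = 1/sqrt(1 - x^2)
  lim(x→0) f'(x)/g'(x) = lim(x→0) (-x·sin(x) + cos(x))/(1/sqrt(1 - x^2))
  = 1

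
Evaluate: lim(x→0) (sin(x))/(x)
This is a 0/0 indeterminate form.

Apply L'Hôpital's rule: differentiate numerator and denominator separately.
  f(x) = sin(x)   ⇒   f'(x) = cos(x)
  g(x) = x   ⇒   g'(x) = 1
  lim(x→0) f'(x)/g'(x) = lim(x→0) (cos(x))/(1)
  = 1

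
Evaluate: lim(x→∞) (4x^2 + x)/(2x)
This is an ∞/∞ indeterminate form.

Apply L'Hôpital's rule: differentiate numerator and denominator separately.
  f(x) = 4·x^2 + x   ⇒   f'(x) = 8·x + 1
  g(x) = 2·x   ⇒   g'(x) = 2
  lim(x→∞) f'(x)/g'(x) = lim(x→∞) (8·x + 1)/(2)
  = ∞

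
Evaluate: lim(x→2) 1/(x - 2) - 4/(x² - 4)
This is an ∞-∞ indeterminate form.

Combine fractions or rationalize to convert ∞-∞ to 0/0 form:
  lim(x→2) 1/(x - 2) - 4/(x² - 4) = 1/4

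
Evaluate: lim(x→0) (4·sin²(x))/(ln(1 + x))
This is a 0/0 indeterminate form.

Apply L'Hôpital's rule: differentiate numerator and denominator separately.
  f(x) = 4·sin(x)^2   ⇒   f'(x) = 8·sin(x)·cos(x)
  g(x) = ln(x + 1)   ⇒   g'(x) = 1/(x + 1)
  lim(x→0) f'(x)/g'(x) = lim(x→0) (8·sin(x)·cos(x))/(1/(x + 1))
  = 0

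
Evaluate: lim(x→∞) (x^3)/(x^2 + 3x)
This is an ∞/∞ indeterminate form.

Apply L'Hôpital's rule: differentiate numerator and denominator separately.
  f(x) = x^3   ⇒   f'(x) = 3·x^2
  g(x) = x^2 + 3·x   ⇒   g'(x) = 2·x + 3
  lim(x→∞) f'(x)/g'(x) = lim(x→∞) (3·x^2)/(2·x + 3)
  = ∞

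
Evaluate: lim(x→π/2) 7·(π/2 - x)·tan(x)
This is a 0·∞ indeterminate form.

Rewrite 0·∞ as a quotient (0/0 or ∞/∞ form), then apply L'Hôpital's rule:
  lim(x→π/2) 7·(π/2 - x)·tan(x) = 7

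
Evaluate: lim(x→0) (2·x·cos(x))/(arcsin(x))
This is a 0/0 indeterminate form.

Apply L'Hôpital's rule: differentiate numerator and denominator separately.
  f(x) = 2·x·cos(x)   ⇒   f'(x) = -2·x·sin(x) + 2·cos(x)
  g(x) = asin(x)   ⇒   g'(x) = 1/sqrt(1 - x^2)
  lim(x→0) f'(x)/g'(x) = lim(x→0) (-2·x·sin(x) + 2·cos(x))/(1/sqrt(1 - x^2))
  = 2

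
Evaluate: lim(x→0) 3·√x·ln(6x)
This is a 0·∞ indeterminate form.

Rewrite 0·∞ as a quotient (0/0 or ∞/∞ form), then apply L'Hôpital's rule:
  lim(x→0) 3·√x·ln(6x) = 0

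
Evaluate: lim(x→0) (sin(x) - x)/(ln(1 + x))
This is a 0/0 indeterminate form.

Apply L'Hôpital's rule: differentiate numerator and denominator separately.
  f(x) = -x + sin(x)   ⇒   f'(x) = cos(x) - 1
  g(x) = ln(x + 1)   ⇒   g'(x) = 1/(x + 1)
  lim(x→0) f'(x)/g'(x) = lim(x→0) (cos(x) - 1)/(1/(x + 1))
  = 0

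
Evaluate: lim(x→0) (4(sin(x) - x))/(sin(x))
This is a 0/0 indeterminate form.

Apply L'Hôpital's rule: differentiate numerator and denominator separately.
  f(x) = -4·x + 4·sin(x)   ⇒   f'(x) = 4·cos(x) - 4
  g(x) = sin(x)   ⇒   g'(x) = cos(x)
  lim(x→0) f'(x)/g'(x) = lim(x→0) (4·cos(x) - 4)/(cos(x))
  = 0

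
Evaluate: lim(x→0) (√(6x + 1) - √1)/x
This is a standard limit.

Factor or rationalize the expression:
  lim(x→0) (√(6x + 1) - √1)/x = 3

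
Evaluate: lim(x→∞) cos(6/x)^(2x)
This is an exponential indeterminate form.

For exponential indeterminate forms, take the natural log:
  Let L = lim(x→∞) cos(6/x)^(2x)
  Then ln(L) = lim(x→∞) [exponent × ln(base)]
  Evaluate using L'Hôpital or standard limits, then exponentiate.
  L = 1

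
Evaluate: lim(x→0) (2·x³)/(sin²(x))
This is a 0/0 indeterminate form.

Apply L'Hôpital's rule: differentiate numerator and denominator separately.
  f(x) = 2·x^3   ⇒   f'(x) = 6·x^2
  g(x) = sin(x)^2   ⇒   g'(x) = 2·sin(x)·cos(x)
  lim(x→0) f'(x)/g'(x) = lim(x→0) (6·x^2)/(2·sin(x)·cos(x))
  = 0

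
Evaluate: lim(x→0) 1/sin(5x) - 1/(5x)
This is an ∞-∞ indeterminate form.

Combine fractions or rationalize to convert ∞-∞ to 0/0 form:
  lim(x→0) 1/sin(5x) - 1/(5x) = 0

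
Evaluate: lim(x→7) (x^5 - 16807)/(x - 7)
This is a standard limit.

Factor or rationalize the expression:
  lim(x→7) (x^5 - 16807)/(x - 7) = 12005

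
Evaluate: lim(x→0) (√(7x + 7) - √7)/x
This is a standard limit.

Factor or rationalize the expression:
  lim(x→0) (√(7x + 7) - √7)/x = sqrt(7)/2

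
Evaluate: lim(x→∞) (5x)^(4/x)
This is an exponential indeterminate form.

For exponential indeterminate forms, take the natural log:
  Let L = lim(x→∞) (5x)^(4/x)
  Then ln(L) = lim(x→∞) [exponent × ln(base)]
  Evaluate using L'Hôpital or standard limits, then exponentiate.
  L = 1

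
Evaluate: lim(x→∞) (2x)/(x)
This is an ∞/∞ indeterminate form.

Apply L'Hôpital's rule: differentiate numerator and denominator separately.
  f(x) = 2·x   ⇒   f'(x) = 2
  g(x) = x   ⇒   g'(x) = 1
  lim(x→∞) f'(x)/g'(x) = lim(x→∞) (2)/(1)
  = 2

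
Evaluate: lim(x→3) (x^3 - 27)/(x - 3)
This is a standard limit.

Factor or rationalize the expression:
  lim(x→3) (x^3 - 27)/(x - 3) = 27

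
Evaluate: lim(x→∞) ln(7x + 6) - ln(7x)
This is an ∞-∞ indeterminate form.

Combine fractions or rationalize to convert ∞-∞ to 0/0 form:
  lim(x→∞) ln(7x + 6) - ln(7x) = 0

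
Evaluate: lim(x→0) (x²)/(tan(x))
This is a 0/0 indeterminate form.

Apply L'Hôpital's rule: differentiate numerator and denominator separately.
  f(x) = x^2   ⇒   f'(x) = 2·x
  g(x) = tan(x)   ⇒   g'(x) = tan(x)^2 + 1
  lim(x→0) f'(x)/g'(x) = lim(x→0) (2·x)/(tan(x)^2 + 1)
  = 0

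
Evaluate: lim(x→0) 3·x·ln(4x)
This is a 0·∞ indeterminate form.

Rewrite 0·∞ as a quotient (0/0 or ∞/∞ form), then apply L'Hôpital's rule:
  lim(x→0) 3·x·ln(4x) = 0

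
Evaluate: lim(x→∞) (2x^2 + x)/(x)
This is an ∞/∞ indeterminate form.

Apply L'Hôpital's rule: differentiate numerator and denominator separately.
  f(x) = 2·x^2 + x   ⇒   f'(x) = 4·x + 1
  g(x) = x   ⇒   g'(x) = 1
  lim(x→∞) f'(x)/g'(x) = lim(x→∞) (4·x + 1)/(1)
  = ∞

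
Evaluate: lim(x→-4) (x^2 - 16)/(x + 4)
This is a standard limit.

Factor or rationalize the expression:
  lim(x→-4) (x^2 - 16)/(x + 4) = -8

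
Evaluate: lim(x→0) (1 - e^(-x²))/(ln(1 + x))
This is a 0/0 indeterminate form.

Apply L'Hôpital's rule: differentiate numerator and denominator separately.
  f(x) = 1 - e^(-x^2)   ⇒   f'(x) = 2·x·e^(-x^2)
  g(x) = ln(x + 1)   ⇒   g'(x) = 1/(x + 1)
  lim(x→0) f'(x)/g'(x) = lim(x→0) (2·x·e^(-x^2))/(1/(x + 1))
  = 0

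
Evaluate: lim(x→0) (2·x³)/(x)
This is a 0/0 indeterminate form.

Apply L'Hôpital's rule: differentiate numerator and denominator separately.
  f(x) = 2·x^3   ⇒   f'(x) = 6·x^2
  g(x) = x   ⇒   g'(x) = 1
  lim(x→0) f'(x)/g'(x) = lim(x→0) (6·x^2)/(1)
  = 0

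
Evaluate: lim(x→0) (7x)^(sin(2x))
This is an exponential indeterminate form.

For exponential indeterminate forms, take the natural log:
  Let L = lim(x→0) (7x)^(sin(2x))
  Then ln(L) = lim(x→0) [exponent × ln(base)]
  Evaluate using L'Hôpital or standard limits, then exponentiate.
  L = 1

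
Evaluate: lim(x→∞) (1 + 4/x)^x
This is an exponential indeterminate form.

For exponential indeterminate forms, take the natural log:
  Let L = lim(x→∞) (1 + 4/x)^x
  Then ln(L) = lim(x→∞) [exponent × ln(base)]
  Evaluate using L'Hôpital or standard limits, then exponentiate.
  L = e^(4)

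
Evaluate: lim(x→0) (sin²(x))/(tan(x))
This is a 0/0 indeterminate form.

Apply L'Hôpital's rule: differentiate numerator and denominator separately.
  f(x) = sin(x)^2   ⇒   f'(x) = 2·sin(x)·cos(x)
  g(x) = tan(x)   ⇒   g'(x) = tan(x)^2 + 1
  lim(x→0) f'(x)/g'(x) = lim(x→0) (2·sin(x)·cos(x))/(tan(x)^2 + 1)
  = 0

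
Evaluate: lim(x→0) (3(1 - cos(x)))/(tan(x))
This is a 0/0 indeterminate form.

Apply L'Hôpital's rule: differentiate numerator and denominator separately.
  f(x) = 3 - 3·cos(x)   ⇒   f'(x) = 3·sin(x)
  g(x) = tan(x)   ⇒   g'(x) = tan(x)^2 + 1
  lim(x→0) f'(x)/g'(x) = lim(x→0) (3·sin(x))/(tan(x)^2 + 1)
  = 0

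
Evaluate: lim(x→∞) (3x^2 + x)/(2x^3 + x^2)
This is an ∞/∞ indeterminate form.

Apply L'Hôpital's rule: differentiate numerator and denominator separately.
  f(x) = 3·x^2 + x   ⇒   f'(x) = 6·x + 1
  g(x) = 2·x^3 + x^2   ⇒   g'(x) = 6·x^2 + 2·x
  lim(x→∞) f'(x)/g'(x) = lim(x→∞) (6·x + 1)/(6·x^2 + 2·x)
  = 0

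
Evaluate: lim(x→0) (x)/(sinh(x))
This is a 0/0 indeterminate form.

Apply L'Hôpital's rule: differentiate numerator and denominator separately.
  f(x) = x   ⇒   f'(x) = 1
  g(x) = sinh(x)   ⇒   g'(x) = cosh(x)
  lim(x→0) f'(x)/g'(x) = lim(x→0) (1)/(cosh(x))
  = 1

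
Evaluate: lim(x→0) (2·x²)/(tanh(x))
This is a 0/0 indeterminate form.

Apply L'Hôpital's rule: differentiate numerator and denominator separately.
  f(x) = 2·x^2   ⇒   f'(x) = 4·x
  g(x) = tanh(x)   ⇒   g'(x) = 1 - tanh(x)^2
  lim(x→0) f'(x)/g'(x) = lim(x→0) (4·x)/(1 - tanh(x)^2)
  = 0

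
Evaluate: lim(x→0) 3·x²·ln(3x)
This is a 0·∞ indeterminate form.

Rewrite 0·∞ as a quotient (0/0 or ∞/∞ form), then apply L'Hôpital's rule:
  lim(x→0) 3·x²·ln(3x) = 0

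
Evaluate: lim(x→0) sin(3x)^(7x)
This is an exponential indeterminate form.

For exponential indeterminate forms, take the natural log:
  Let L = lim(x→0) sin(3x)^(7x)
  Then ln(L) = lim(x→0) [exponent × ln(base)]
  Evaluate using L'Hôpital or standard limits, then exponentiate.
  L = 1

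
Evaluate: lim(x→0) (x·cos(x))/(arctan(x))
This is a 0/0 indeterminate form.

Apply L'Hôpital's rule: differentiate numerator and denominator separately.
  f(x) = x·cos(x)   ⇒   f'(x) = -x·sin(x) + cos(x)
  g(x) = atan(x)   ⇒   g'(x) = 1/(x^2 + 1)
  lim(x→0) f'(x)/g'(x) = lim(x→0) (-x·sin(x) + cos(x))/(1/(x^2 + 1))
  = 1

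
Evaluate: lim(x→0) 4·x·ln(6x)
This is a 0·∞ indeterminate form.

Rewrite 0·∞ as a quotient (0/0 or ∞/∞ form), then apply L'Hôpital's rule:
  lim(x→0) 4·x·ln(6x) = 0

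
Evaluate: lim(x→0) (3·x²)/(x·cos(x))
This is a 0/0 indeterminate form.

Apply L'Hôpital's rule: differentiate numerator and denominator separately.
  f(x) = 3·x^2   ⇒   f'(x) = 6·x
  g(x) = x·cos(x)   ⇒   g'(x) = -x·sin(x) + cos(x)
  lim(x→0) f'(x)/g'(x) = lim(x→0) (6·x)/(-x·sin(x) + cos(x))
  = 0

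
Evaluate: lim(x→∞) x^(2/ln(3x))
This is an exponential indeterminate form.

For exponential indeterminate forms, take the natural log:
  Let L = lim(x→∞) x^(2/ln(3x))
  Then ln(L) = lim(x→∞) [exponent × ln(base)]
  Evaluate using L'Hôpital or standard limits, then exponentiate.
  L = e²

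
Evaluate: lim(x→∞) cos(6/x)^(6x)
This is an exponential indeterminate form.

For exponential indeterminate forms, take the natural log:
  Let L = lim(x→∞) cos(6/x)^(6x)
  Then ln(L) = lim(x→∞) [exponent × ln(base)]
  Evaluate using L'Hôpital or standard limits, then exponentiate.
  L = 1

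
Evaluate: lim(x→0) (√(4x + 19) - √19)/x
This is a standard limit.

Factor or rationalize the expression:
  lim(x→0) (√(4x + 19) - √19)/x = 2·sqrt(19)/19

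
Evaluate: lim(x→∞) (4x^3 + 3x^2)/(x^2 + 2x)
This is an ∞/∞ indeterminate form.

Apply L'Hôpital's rule: differentiate numerator and denominator separately.
  f(x) = 4·x^3 + 3·x^2   ⇒   f'(x) = 12·x^2 + 6·x
  g(x) = x^2 + 2·x   ⇒   g'(x) = 2·x + 2
  lim(x→∞) f'(x)/g'(x) = lim(x→∞) (12·x^2 + 6·x)/(2·x + 2)
  = ∞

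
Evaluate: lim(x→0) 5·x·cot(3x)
This is a 0·∞ indeterminate form.

Rewrite 0·∞ as a quotient (0/0 or ∞/∞ form), then apply L'Hôpital's rule:
  lim(x→0) 5·x·cot(3x) = 5/3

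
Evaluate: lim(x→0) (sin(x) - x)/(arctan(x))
This is a 0/0 indeterminate form.

Apply L'Hôpital's rule: differentiate numerator and denominator separately.
  f(x) = -x + sin(x)   ⇒   f'(x) = cos(x) - 1
  g(x) = atan(x)   ⇒   g'(x) = 1/(x^2 + 1)
  lim(x→0) f'(x)/g'(x) = lim(x→0) (cos(x) - 1)/(1/(x^2 + 1))
  = 0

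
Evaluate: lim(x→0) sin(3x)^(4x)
This is an exponential indeterminate form.

For exponential indeterminate forms, take the natural log:
  Let L = lim(x→0) sin(3x)^(4x)
  Then ln(L) = lim(x→0) [exponent × ln(base)]
  Evaluate using L'Hôpital or standard limits, then exponentiate.
  L = 1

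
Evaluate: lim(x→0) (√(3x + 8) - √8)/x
This is a standard limit.

Factor or rationalize the expression:
  lim(x→0) (√(3x + 8) - √8)/x = 3·sqrt(2)/8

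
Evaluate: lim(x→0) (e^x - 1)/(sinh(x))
This is a 0/0 indeterminate form.

Apply L'Hôpital's rule: differentiate numerator and denominator separately.
  f(x) = e^(x) - 1   ⇒   f'(x) = e^(x)
  g(x) = sinh(x)   ⇒   g'(x) = cosh(x)
  lim(x→0) f'(x)/g'(x) = lim(x→0) (e^(x))/(cosh(x))
  = 1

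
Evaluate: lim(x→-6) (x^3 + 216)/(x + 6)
This is a standard limit.

Factor or rationalize the expression:
  lim(x→-6) (x^3 + 216)/(x + 6) = 108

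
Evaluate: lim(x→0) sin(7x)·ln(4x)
This is a 0·∞ indeterminate form.

Rewrite 0·∞ as a quotient (0/0 or ∞/∞ form), then apply L'Hôpital's rule:
  lim(x→0) sin(7x)·ln(4x) = 0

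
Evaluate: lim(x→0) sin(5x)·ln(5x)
This is a 0·∞ indeterminate form.

Rewrite 0·∞ as a quotient (0/0 or ∞/∞ form), then apply L'Hôpital's rule:
  lim(x→0) sin(5x)·ln(5x) = 0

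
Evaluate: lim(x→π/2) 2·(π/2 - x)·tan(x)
This is a 0·∞ indeterminate form.

Rewrite 0·∞ as a quotient (0/0 or ∞/∞ form), then apply L'Hôpital's rule:
  lim(x→π/2) 2·(π/2 - x)·tan(x) = 2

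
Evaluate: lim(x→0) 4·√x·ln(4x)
This is a 0·∞ indeterminate form.

Rewrite 0·∞ as a quotient (0/0 or ∞/∞ form), then apply L'Hôpital's rule:
  lim(x→0) 4·√x·ln(4x) = 0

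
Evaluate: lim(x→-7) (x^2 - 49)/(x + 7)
This is a standard limit.

Factor or rationalize the expression:
  lim(x→-7) (x^2 - 49)/(x + 7) = -14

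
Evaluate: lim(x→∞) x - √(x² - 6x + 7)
This is an ∞-∞ indeterminate form.

Combine fractions or rationalize to convert ∞-∞ to 0/0 form:
  lim(x→∞) x - √(x² - 6x + 7) = 3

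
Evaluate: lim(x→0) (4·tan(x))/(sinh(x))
This is a 0/0 indeterminate form.

Apply L'Hôpital's rule: differentiate numerator and denominator separately.
  f(x) = 4·tan(x)   ⇒   f'(x) = 4·tan(x)^2 + 4
  g(x) = sinh(x)   ⇒   g'(x) = cosh(x)
  lim(x→0) f'(x)/g'(x) = lim(x→0) (4·tan(x)^2 + 4)/(cosh(x))
  = 4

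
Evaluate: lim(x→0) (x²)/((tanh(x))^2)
This is a 0/0 indeterminate form.

Apply L'Hôpital's rule: differentiate numerator and denominator separately.
  f(x) = x^2   ⇒   f'(x) = 2·x
  g(x) = tanh(x)^2   ⇒   g'(x) = (2 - 2·tanh(x)^2)·tanh(x)
  lim(x→0) f'(x)/g'(x) = lim(x→0) (2·x)/((2 - 2·tanh(x)^2)·tanh(x))
  = 1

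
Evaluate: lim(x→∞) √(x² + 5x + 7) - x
This is an ∞-∞ indeterminate form.

Combine fractions or rationalize to convert ∞-∞ to 0/0 form:
  lim(x→∞) √(x² + 5x + 7) - x = 5/2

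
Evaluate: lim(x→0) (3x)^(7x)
This is an exponential indeterminate form.

For exponential indeterminate forms, take the natural log:
  Let L = lim(x→0) (3x)^(7x)
  Then ln(L) = lim(x→0) [exponent × ln(base)]
  Evaluate using L'Hôpital or standard limits, then exponentiate.
  L = 1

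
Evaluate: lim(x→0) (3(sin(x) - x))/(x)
This is a 0/0 indeterminate form.

Apply L'Hôpital's rule: differentiate numerator and denominator separately.
  f(x) = -3·x + 3·sin(x)   ⇒   f'(x) = 3·cos(x) - 3
  g(x) = x   ⇒   g'(x) = 1
  lim(x→0) f'(x)/g'(x) = lim(x→0) (3·cos(x) - 3)/(1)
  = 0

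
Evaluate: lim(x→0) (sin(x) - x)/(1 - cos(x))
This is a 0/0 indeterminate form.

Apply L'Hôpital's rule: differentiate numerator and denominator separately.
  f(x) = -x + sin(x)   ⇒   f'(x) = cos(x) - 1
  g(x) = 1 - cos(x)   ⇒   g'(x) = sin(x)
  lim(x→0) f'(x)/g'(x) = lim(x→0) (cos(x) - 1)/(sin(x))
  = 0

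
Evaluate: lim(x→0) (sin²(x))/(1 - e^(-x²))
This is a 0/0 indeterminate form.

Apply L'Hôpital's rule: differentiate numerator and denominator separately.
  f(x) = sin(x)^2   ⇒   f'(x) = 2·sin(x)·cos(x)
  g(x) = 1 - e^(-x^2)   ⇒   g'(x) = 2·x·e^(-x^2)
  lim(x→0) f'(x)/g'(x) = lim(x→0) (2·sin(x)·cos(x))/(2·x·e^(-x^2))
  = 1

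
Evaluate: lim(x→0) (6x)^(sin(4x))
This is an exponential indeterminate form.

For exponential indeterminate forms, take the natural log:
  Let L = lim(x→0) (6x)^(sin(4x))
  Then ln(L) = lim(x→0) [exponent × ln(base)]
  Evaluate using L'Hôpital or standard limits, then exponentiate.
  L = 1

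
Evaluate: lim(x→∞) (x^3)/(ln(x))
This is an ∞/∞ indeterminate form.

Apply L'Hôpital's rule: differentiate numerator and denominator separately.
  f(x) = x^3   ⇒   f'(x) = 3·x^2
  g(x) = ln(x)   ⇒   g'(x) = 1/x
  lim(x→∞) f'(x)/g'(x) = lim(x→∞) (3·x^2)/(1/x)
  = ∞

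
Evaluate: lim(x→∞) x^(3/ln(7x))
This is an exponential indeterminate form.

For exponential indeterminate forms, take the natural log:
  Let L = lim(x→∞) x^(3/ln(7x))
  Then ln(L) = lim(x→∞) [exponent × ln(base)]
  Evaluate using L'Hôpital or standard limits, then exponentiate.
  L = e^(3)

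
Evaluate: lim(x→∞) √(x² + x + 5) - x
This is an ∞-∞ indeterminate form.

Combine fractions or rationalize to convert ∞-∞ to 0/0 form:
  lim(x→∞) √(x² + x + 5) - x = 1/2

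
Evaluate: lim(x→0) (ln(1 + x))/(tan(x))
This is a 0/0 indeterminate form.

Apply L'Hôpital's rule: differentiate numerator and denominator separately.
  f(x) = ln(x + 1)   ⇒   f'(x) = 1/(x + 1)
  g(x) = tan(x)   ⇒   g'(x) = tan(x)^2 + 1
  lim(x→0) f'(x)/g'(x) = lim(x→0) (1/(x + 1))/(tan(x)^2 + 1)
  = 1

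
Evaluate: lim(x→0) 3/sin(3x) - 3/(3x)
This is an ∞-∞ indeterminate form.

Combine fractions or rationalize to convert ∞-∞ to 0/0 form:
  lim(x→0) 3/sin(3x) - 3/(3x) = 0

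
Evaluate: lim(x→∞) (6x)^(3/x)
This is an exponential indeterminate form.

For exponential indeterminate forms, take the natural log:
  Let L = lim(x→∞) (6x)^(3/x)
  Then ln(L) = lim(x→∞) [exponent × ln(base)]
  Evaluate using L'Hôpital or standard limits, then exponentiate.
  L = 1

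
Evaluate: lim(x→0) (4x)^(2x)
This is an exponential indeterminate form.

For exponential indeterminate forms, take the natural log:
  Let L = lim(x→0) (4x)^(2x)
  Then ln(L) = lim(x→0) [exponent × ln(base)]
  Evaluate using L'Hôpital or standard limits, then exponentiate.
  L = 1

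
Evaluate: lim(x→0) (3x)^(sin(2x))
This is an exponential indeterminate form.

For exponential indeterminate forms, take the natural log:
  Let L = lim(x→0) (3x)^(sin(2x))
  Then ln(L) = lim(x→0) [exponent × ln(base)]
  Evaluate using L'Hôpital or standard limits, then exponentiate.
  L = 1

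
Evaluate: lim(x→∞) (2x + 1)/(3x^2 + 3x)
This is an ∞/∞ indeterminate form.

Apply L'Hôpital's rule: differentiate numerator and denominator separately.
  f(x) = 2·x + 1   ⇒   f'(x) = 2
  g(x) = 3·x^2 + 3·x   ⇒   g'(x) = 6·x + 3
  lim(x→∞) f'(x)/g'(x) = lim(x→∞) (2)/(6·x + 3)
  = 0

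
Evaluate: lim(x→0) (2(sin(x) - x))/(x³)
This is a 0/0 indeterminate form.

Apply L'Hôpital's rule: differentiate numerator and denominator separately.
  f(x) = -2·x + 2·sin(x)   ⇒   f'(x) = 2·cos(x) - 2
  g(x) = x^3   ⇒   g'(x) = 3·x^2
  lim(x→0) f'(x)/g'(x) = lim(x→0) (2·cos(x) - 2)/(3·x^2)
  = -1/3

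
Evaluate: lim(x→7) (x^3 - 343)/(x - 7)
This is a standard limit.

Factor or rationalize the expression:
  lim(x→7) (x^3 - 343)/(x - 7) = 147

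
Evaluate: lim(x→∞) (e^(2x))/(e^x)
This is an ∞/∞ indeterminate form.

Apply L'Hôpital's rule: differentiate numerator and denominator separately.
  f(x) = e^(2·x)   ⇒   f'(x) = 2·e^(2·x)
  g(x) = e^(x)   ⇒   g'(x) = e^(x)
  lim(x→∞) f'(x)/g'(x) = lim(x→∞) (2·e^(2·x))/(e^(x))
  = ∞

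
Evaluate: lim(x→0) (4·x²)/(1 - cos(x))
This is a 0/0 indeterminate form.

Apply L'Hôpital's rule: differentiate numerator and denominator separately.
  f(x) = 4·x^2   ⇒   f'(x) = 8·x
  g(x) = 1 - cos(x)   ⇒   g'(x) = sin(x)
  lim(x→0) f'(x)/g'(x) = lim(x→0) (8·x)/(sin(x))
  = 8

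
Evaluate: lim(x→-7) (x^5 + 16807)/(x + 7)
This is a standard limit.

Factor or rationalize the expression:
  lim(x→-7) (x^5 + 16807)/(x + 7) = 12005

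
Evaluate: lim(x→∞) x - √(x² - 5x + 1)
This is an ∞-∞ indeterminate form.

Combine fractions or rationalize to convert ∞-∞ to 0/0 form:
  lim(x→∞) x - √(x² - 5x + 1) = 5/2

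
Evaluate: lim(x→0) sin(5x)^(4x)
This is an exponential indeterminate form.

For exponential indeterminate forms, take the natural log:
  Let L = lim(x→0) sin(5x)^(4x)
  Then ln(L) = lim(x→0) [exponent × ln(base)]
  Evaluate using L'Hôpital or standard limits, then exponentiate.
  L = 1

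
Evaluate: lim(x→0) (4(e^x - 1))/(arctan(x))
This is a 0/0 indeterminate form.

Apply L'Hôpital's rule: differentiate numerator and denominator separately.
  f(x) = 4·e^(x) - 4   ⇒   f'(x) = 4·e^(x)
  g(x) = atan(x)   ⇒   g'(x) = 1/(x^2 + 1)
  lim(x→0) f'(x)/g'(x) = lim(x→0) (4·e^(x))/(1/(x^2 + 1))
  = 4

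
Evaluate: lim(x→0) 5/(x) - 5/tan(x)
This is an ∞-∞ indeterminate form.

Combine fractions or rationalize to convert ∞-∞ to 0/0 form:
  lim(x→0) 5/(x) - 5/tan(x) = 0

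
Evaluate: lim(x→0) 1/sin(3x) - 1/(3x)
This is an ∞-∞ indeterminate form.

Combine fractions or rationalize to convert ∞-∞ to 0/0 form:
  lim(x→0) 1/sin(3x) - 1/(3x) = 0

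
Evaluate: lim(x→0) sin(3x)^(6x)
This is an exponential indeterminate form.

For exponential indeterminate forms, take the natural log:
  Let L = lim(x→0) sin(3x)^(6x)
  Then ln(L) = lim(x→0) [exponent × ln(base)]
  Evaluate using L'Hôpital or standard limits, then exponentiate.
  L = 1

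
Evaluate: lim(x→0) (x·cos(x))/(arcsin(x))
This is a 0/0 indeterminate form.

Apply L'Hôpital's rule: differentiate numerator and denominator separately.
  f(x) = x·cos(x)   ⇒   f'(x) = -x·sin(x) + cos(x)
  g(x) = asin(x)   ⇒   g'(x) = 1/sqrt(1 - x^2)
  lim(x→0) f'(x)/g'(x) = lim(x→0) (-x·sin(x) + cos(x))/(1/sqrt(1 - x^2))
  = 1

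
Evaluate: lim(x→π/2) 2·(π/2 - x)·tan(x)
This is a 0·∞ indeterminate form.

Rewrite 0·∞ as a quotient (0/0 or ∞/∞ form), then apply L'Hôpital's rule:
  lim(x→π/2) 2·(π/2 - x)·tan(x) = 2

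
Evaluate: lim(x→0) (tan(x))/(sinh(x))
This is a 0/0 indeterminate form.

Apply L'Hôpital's rule: differentiate numerator and denominator separately.
  f(x) = tan(x)   ⇒   f'(x) = tan(x)^2 + 1
  g(x) = sinh(x)   ⇒   g'(x) = cosh(x)
  lim(x→0) f'(x)/g'(x) = lim(x→0) (tan(x)^2 + 1)/(cosh(x))
  = 1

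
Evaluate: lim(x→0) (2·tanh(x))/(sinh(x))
This is a 0/0 indeterminate form.

Apply L'Hôpital's rule: differentiate numerator and denominator separately.
  f(x) = 2·tanh(x)   ⇒   f'(x) = 2 - 2·tanh(x)^2
  g(x) = sinh(x)   ⇒   g'(x) = cosh(x)
  lim(x→0) f'(x)/g'(x) = lim(x→0) (2 - 2·tanh(x)^2)/(cosh(x))
  = 2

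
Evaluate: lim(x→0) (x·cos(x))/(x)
This is a 0/0 indeterminate form.

Apply L'Hôpital's rule: differentiate numerator and denominator separately.
  f(x) = x·cos(x)   ⇒   f'(x) = -x·sin(x) + cos(x)
  g(x) = x   ⇒   g'(x) = 1
  lim(x→0) f'(x)/g'(x) = lim(x→0) (-x·sin(x) + cos(x))/(1)
  = 1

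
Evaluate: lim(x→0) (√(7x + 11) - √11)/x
This is a standard limit.

Factor or rationalize the expression:
  lim(x→0) (√(7x + 11) - √11)/x = 7·sqrt(11)/22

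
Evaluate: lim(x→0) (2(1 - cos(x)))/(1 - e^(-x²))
This is a 0/0 indeterminate form.

Apply L'Hôpital's rule: differentiate numerator and denominator separately.
  f(x) = 2 - 2·cos(x)   ⇒   f'(x) = 2·sin(x)
  g(x) = 1 - e^(-x^2)   ⇒   g'(x) = 2·x·e^(-x^2)
  lim(x→0) f'(x)/g'(x) = lim(x→0) (2·sin(x))/(2·x·e^(-x^2))
  = 1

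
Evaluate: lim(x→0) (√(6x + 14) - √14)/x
This is a standard limit.

Factor or rationalize the expression:
  lim(x→0) (√(6x + 14) - √14)/x = 3·sqrt(14)/14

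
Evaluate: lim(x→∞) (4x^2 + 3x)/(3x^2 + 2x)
This is an ∞/∞ indeterminate form.

Apply L'Hôpital's rule: differentiate numerator and denominator separately.
  f(x) = 4·x^2 + 3·x   ⇒   f'(x) = 8·x + 3
  g(x) = 3·x^2 + 2·x   ⇒   g'(x) = 6·x + 2
  lim(x→∞) f'(x)/g'(x) = lim(x→∞) (8·x + 3)/(6·x + 2)
  = 4/3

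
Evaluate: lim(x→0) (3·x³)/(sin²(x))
This is a 0/0 indeterminate form.

Apply L'Hôpital's rule: differentiate numerator and denominator separately.
  f(x) = 3·x^3   ⇒   f'(x) = 9·x^2
  g(x) = sin(x)^2   ⇒   g'(x) = 2·sin(x)·cos(x)
  lim(x→0) f'(x)/g'(x) = lim(x→0) (9·x^2)/(2·sin(x)·cos(x))
  = 0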